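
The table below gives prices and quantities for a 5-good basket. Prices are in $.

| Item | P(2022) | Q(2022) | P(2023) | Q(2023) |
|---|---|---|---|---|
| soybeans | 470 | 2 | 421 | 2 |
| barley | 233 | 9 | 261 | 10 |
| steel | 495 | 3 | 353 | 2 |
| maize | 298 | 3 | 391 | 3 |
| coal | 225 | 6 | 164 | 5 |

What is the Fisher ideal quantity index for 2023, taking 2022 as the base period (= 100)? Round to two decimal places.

Laspeyres component (base-period weights):
ΣP(2022)Q(2023) = 470×2 + 233×10 + 495×2 + 298×3 + 225×5 = 940 + 2330 + 990 + 894 + 1125 = 6279
ΣP(2022)Q(2022) = 470×2 + 233×9 + 495×3 + 298×3 + 225×6 = 940 + 2097 + 1485 + 894 + 1350 = 6766
L = 6279 / 6766 × 100 = 92.8022
Paasche component (current-period weights):
ΣP(2023)Q(2023) = 421×2 + 261×10 + 353×2 + 391×3 + 164×5 = 842 + 2610 + 706 + 1173 + 820 = 6151
ΣP(2023)Q(2022) = 421×2 + 261×9 + 353×3 + 391×3 + 164×6 = 842 + 2349 + 1059 + 1173 + 984 = 6407
P = 6151 / 6407 × 100 = 96.0044
Fisher = √(L × P) = √(92.8022 × 96.0044) = 94.3897

94.39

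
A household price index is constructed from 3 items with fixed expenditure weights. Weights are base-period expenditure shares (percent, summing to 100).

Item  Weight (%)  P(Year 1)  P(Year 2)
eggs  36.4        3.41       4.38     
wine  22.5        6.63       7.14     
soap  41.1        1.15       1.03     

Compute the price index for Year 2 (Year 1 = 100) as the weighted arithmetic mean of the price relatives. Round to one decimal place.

eggs: 36.4 × (4.38/3.41) = 36.4 × 1.284457 = 46.7543
wine: 22.5 × (7.14/6.63) = 22.5 × 1.076923 = 24.2308
soap: 41.1 × (1.03/1.15) = 41.1 × 0.895652 = 36.8113
Index = Σ wᵢ·(p₁ᵢ/p₀ᵢ) = 46.7543 + 24.2308 + 36.8113 = 107.7963

107.8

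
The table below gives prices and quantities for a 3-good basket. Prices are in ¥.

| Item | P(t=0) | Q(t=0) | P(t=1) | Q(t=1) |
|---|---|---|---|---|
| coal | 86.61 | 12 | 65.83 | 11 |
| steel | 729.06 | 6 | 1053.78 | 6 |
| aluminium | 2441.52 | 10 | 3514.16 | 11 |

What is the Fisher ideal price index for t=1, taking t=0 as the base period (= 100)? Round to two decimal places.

Laspeyres component (base-period weights):
ΣP(t=1)Q(t=0) = 65.83×12 + 1053.78×6 + 3514.16×10 = 789.96 + 6322.68 + 35141.6 = 42254.24
ΣP(t=0)Q(t=0) = 86.61×12 + 729.06×6 + 2441.52×10 = 1039.32 + 4374.36 + 24415.2 = 29828.88
L = 42254.24 / 29828.88 × 100 = 141.6555
Paasche component (current-period weights):
ΣP(t=1)Q(t=1) = 65.83×11 + 1053.78×6 + 3514.16×11 = 724.13 + 6322.68 + 38655.76 = 45702.57
ΣP(t=0)Q(t=1) = 86.61×11 + 729.06×6 + 2441.52×11 = 952.71 + 4374.36 + 26856.72 = 32183.79
P = 45702.57 / 32183.79 × 100 = 142.0049
Fisher = √(L × P) = √(141.6555 × 142.0049) = 141.8301

141.83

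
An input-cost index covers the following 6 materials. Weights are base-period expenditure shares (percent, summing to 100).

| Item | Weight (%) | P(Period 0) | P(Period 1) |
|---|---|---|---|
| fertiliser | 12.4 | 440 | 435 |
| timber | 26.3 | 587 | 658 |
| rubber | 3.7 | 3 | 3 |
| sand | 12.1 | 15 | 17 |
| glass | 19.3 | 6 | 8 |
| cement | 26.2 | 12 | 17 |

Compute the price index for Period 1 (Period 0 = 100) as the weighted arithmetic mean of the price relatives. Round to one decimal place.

fertiliser: 12.4 × (435/440) = 12.4 × 0.988636 = 12.2591
timber: 26.3 × (658/587) = 26.3 × 1.120954 = 29.4811
rubber: 3.7 × (3/3) = 3.7 × 1.000000 = 3.7000
sand: 12.1 × (17/15) = 12.1 × 1.133333 = 13.7133
glass: 19.3 × (8/6) = 19.3 × 1.333333 = 25.7333
cement: 26.2 × (17/12) = 26.2 × 1.416667 = 37.1167
Index = Σ wᵢ·(p₁ᵢ/p₀ᵢ) = 12.2591 + 29.4811 + 3.7000 + 13.7133 + 25.7333 + 37.1167 = 122.0035

122.0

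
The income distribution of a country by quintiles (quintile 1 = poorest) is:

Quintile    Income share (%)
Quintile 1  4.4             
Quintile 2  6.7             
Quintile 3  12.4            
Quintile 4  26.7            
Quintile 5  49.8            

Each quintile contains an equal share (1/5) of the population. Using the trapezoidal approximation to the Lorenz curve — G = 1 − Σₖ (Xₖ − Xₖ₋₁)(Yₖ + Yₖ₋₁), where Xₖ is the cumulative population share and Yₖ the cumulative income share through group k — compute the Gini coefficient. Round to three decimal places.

Cumulative income shares Yₖ: 0.0440, 0.1110, 0.2350, 0.5020, 1.0000
Σ (Xₖ−Xₖ₋₁)(Yₖ+Yₖ₋₁) = (1/5)(0.0440+0.0000) + (1/5)(0.1110+0.0440) + (1/5)(0.2350+0.1110) + (1/5)(0.5020+0.2350) + (1/5)(1.0000+0.5020)
  = 0.0088 + 0.0310 + 0.0692 + 0.1474 + 0.3004 = 0.5568
G = 1 − 0.5568 = 0.4432

0.443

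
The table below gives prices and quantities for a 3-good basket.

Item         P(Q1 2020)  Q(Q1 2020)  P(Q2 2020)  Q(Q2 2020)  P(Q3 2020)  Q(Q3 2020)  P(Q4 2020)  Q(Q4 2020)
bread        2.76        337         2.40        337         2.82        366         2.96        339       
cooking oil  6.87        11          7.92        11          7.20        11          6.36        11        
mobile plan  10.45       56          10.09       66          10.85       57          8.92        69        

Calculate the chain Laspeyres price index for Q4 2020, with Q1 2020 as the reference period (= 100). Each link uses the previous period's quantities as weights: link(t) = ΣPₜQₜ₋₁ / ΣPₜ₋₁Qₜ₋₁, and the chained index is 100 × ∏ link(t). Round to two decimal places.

Link Q1 2020→Q2 2020:
ΣP(Q2 2020)Q(Q1 2020) = 2.40×337 + 7.92×11 + 10.09×56 = 808.8 + 87.12 + 565.04 = 1460.96
ΣP(Q1 2020)Q(Q1 2020) = 2.76×337 + 6.87×11 + 10.45×56 = 930.12 + 75.57 + 585.2 = 1590.89
link = 1460.96/1590.89 = 0.918329
Link Q2 2020→Q3 2020:
ΣP(Q3 2020)Q(Q2 2020) = 2.82×337 + 7.20×11 + 10.85×66 = 950.34 + 79.2 + 716.1 = 1745.64
ΣP(Q2 2020)Q(Q2 2020) = 2.40×337 + 7.92×11 + 10.09×66 = 808.8 + 87.12 + 665.94 = 1561.86
link = 1745.64/1561.86 = 1.117667
Link Q3 2020→Q4 2020:
ΣP(Q4 2020)Q(Q3 2020) = 2.96×366 + 6.36×11 + 8.92×57 = 1083.36 + 69.96 + 508.44 = 1661.76
ΣP(Q3 2020)Q(Q3 2020) = 2.82×366 + 7.20×11 + 10.85×57 = 1032.12 + 79.2 + 618.45 = 1729.77
link = 1661.76/1729.77 = 0.960683
Chained index = 100 × 0.918329 × 1.117667 × 0.960683 = 98.6031

98.60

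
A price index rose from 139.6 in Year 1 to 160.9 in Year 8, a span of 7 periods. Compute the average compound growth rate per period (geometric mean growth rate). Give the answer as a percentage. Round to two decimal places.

Growth factor = (160.9/139.6)^(1/7) = (1.152579)^(1/7) = 1.020493
Growth rate = 1.020493 − 1 = 0.020493 = 2.0493%

2.05%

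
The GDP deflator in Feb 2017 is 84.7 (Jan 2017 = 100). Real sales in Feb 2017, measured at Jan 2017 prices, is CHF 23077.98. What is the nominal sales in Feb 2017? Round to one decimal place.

19547.0

Nominal = Real × (Index/100) = 23077.98 × (84.7/100)
        = 23077.98 × 0.847 = 19547.0491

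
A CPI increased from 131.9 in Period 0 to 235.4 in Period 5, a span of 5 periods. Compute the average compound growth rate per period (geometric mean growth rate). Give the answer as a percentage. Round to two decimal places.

Growth factor = (235.4/131.9)^(1/5) = (1.784685)^(1/5) = 1.122826
Growth rate = 1.122826 − 1 = 0.122826 = 12.2826%

12.28%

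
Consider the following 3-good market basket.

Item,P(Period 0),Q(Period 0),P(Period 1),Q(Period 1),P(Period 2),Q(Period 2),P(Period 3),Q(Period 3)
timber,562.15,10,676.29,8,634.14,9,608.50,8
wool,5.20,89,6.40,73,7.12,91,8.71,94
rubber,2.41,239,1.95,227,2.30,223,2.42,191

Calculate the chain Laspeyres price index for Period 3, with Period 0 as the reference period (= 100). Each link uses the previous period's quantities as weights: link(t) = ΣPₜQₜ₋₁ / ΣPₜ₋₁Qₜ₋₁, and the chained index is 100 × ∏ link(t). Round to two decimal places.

Link Period 0→Period 1:
ΣP(Period 1)Q(Period 0) = 676.29×10 + 6.40×89 + 1.95×239 = 6762.9 + 569.6 + 466.05 = 7798.55
ΣP(Period 0)Q(Period 0) = 562.15×10 + 5.20×89 + 2.41×239 = 5621.5 + 462.8 + 575.99 = 6660.29
link = 7798.55/6660.29 = 1.170902
Link Period 1→Period 2:
ΣP(Period 2)Q(Period 1) = 634.14×8 + 7.12×73 + 2.30×227 = 5073.12 + 519.76 + 522.1 = 6114.98
ΣP(Period 1)Q(Period 1) = 676.29×8 + 6.40×73 + 1.95×227 = 5410.32 + 467.2 + 442.65 = 6320.17
link = 6114.98/6320.17 = 0.967534
Link Period 2→Period 3:
ΣP(Period 3)Q(Period 2) = 608.50×9 + 8.71×91 + 2.42×223 = 5476.5 + 792.61 + 539.66 = 6808.77
ΣP(Period 2)Q(Period 2) = 634.14×9 + 7.12×91 + 2.30×223 = 5707.26 + 647.92 + 512.9 = 6868.08
link = 6808.77/6868.08 = 0.991364
Chained index = 100 × 1.170902 × 0.967534 × 0.991364 = 112.3105

112.31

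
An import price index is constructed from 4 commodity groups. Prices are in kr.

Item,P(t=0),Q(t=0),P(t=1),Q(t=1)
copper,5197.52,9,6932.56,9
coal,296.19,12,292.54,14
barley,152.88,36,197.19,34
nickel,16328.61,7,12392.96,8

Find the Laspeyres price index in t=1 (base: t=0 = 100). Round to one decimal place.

Laspeyres price index uses base-period quantities as weights.
ΣP(t=1)·Q(t=0) = 6932.56×9 + 292.54×12 + 197.19×36 + 12392.96×7 = 62393.04 + 3510.48 + 7098.84 + 86750.72 = 159753.08
ΣP(t=0)·Q(t=0) = 5197.52×9 + 296.19×12 + 152.88×36 + 16328.61×7 = 46777.68 + 3554.28 + 5503.68 + 114300.27 = 170135.91
Index = 159753.08 / 170135.91 × 100 = 93.8973

93.9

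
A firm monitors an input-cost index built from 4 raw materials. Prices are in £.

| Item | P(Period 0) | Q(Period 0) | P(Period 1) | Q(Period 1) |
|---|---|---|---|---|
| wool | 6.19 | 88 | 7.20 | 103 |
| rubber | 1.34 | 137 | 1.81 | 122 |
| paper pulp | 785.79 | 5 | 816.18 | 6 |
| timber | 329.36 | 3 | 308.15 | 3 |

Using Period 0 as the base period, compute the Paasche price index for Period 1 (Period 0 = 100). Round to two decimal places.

Paasche price index uses current-period quantities as weights.
ΣP(Period 1)·Q(Period 1) = 7.20×103 + 1.81×122 + 816.18×6 + 308.15×3 = 741.6 + 220.82 + 4897.08 + 924.45 = 6783.95
ΣP(Period 0)·Q(Period 1) = 6.19×103 + 1.34×122 + 785.79×6 + 329.36×3 = 637.57 + 163.48 + 4714.74 + 988.08 = 6503.87
Index = 6783.95 / 6503.87 × 100 = 104.3064

104.31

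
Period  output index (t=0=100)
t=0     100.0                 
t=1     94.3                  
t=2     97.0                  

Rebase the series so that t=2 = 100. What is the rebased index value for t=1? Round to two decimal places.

97.22

Rebased(t=1) = 94.3 / 97.0 × 100 = 97.2165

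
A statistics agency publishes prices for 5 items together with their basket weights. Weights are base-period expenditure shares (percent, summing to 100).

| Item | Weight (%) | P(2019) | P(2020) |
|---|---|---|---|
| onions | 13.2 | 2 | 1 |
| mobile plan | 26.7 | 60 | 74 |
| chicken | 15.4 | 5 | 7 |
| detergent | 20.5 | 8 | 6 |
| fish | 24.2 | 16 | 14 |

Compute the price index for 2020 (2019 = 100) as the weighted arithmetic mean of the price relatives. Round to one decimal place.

onions: 13.2 × (1/2) = 13.2 × 0.500000 = 6.6000
mobile plan: 26.7 × (74/60) = 26.7 × 1.233333 = 32.9300
chicken: 15.4 × (7/5) = 15.4 × 1.400000 = 21.5600
detergent: 20.5 × (6/8) = 20.5 × 0.750000 = 15.3750
fish: 24.2 × (14/16) = 24.2 × 0.875000 = 21.1750
Index = Σ wᵢ·(p₁ᵢ/p₀ᵢ) = 6.6000 + 32.9300 + 21.5600 + 15.3750 + 21.1750 = 97.6400

97.6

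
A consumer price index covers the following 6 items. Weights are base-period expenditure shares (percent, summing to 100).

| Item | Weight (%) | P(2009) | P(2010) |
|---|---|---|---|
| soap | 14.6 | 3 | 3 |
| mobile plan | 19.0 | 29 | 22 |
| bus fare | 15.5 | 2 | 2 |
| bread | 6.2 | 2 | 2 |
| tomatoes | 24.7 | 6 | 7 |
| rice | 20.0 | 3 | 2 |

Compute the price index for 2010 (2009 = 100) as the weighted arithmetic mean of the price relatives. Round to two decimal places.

92.86

soap: 14.6 × (3/3) = 14.6 × 1.000000 = 14.6000
mobile plan: 19.0 × (22/29) = 19.0 × 0.758621 = 14.4138
bus fare: 15.5 × (2/2) = 15.5 × 1.000000 = 15.5000
bread: 6.2 × (2/2) = 6.2 × 1.000000 = 6.2000
tomatoes: 24.7 × (7/6) = 24.7 × 1.166667 = 28.8167
rice: 20.0 × (2/3) = 20.0 × 0.666667 = 13.3333
Index = Σ wᵢ·(p₁ᵢ/p₀ᵢ) = 14.6000 + 14.4138 + 15.5000 + 6.2000 + 28.8167 + 13.3333 = 92.8638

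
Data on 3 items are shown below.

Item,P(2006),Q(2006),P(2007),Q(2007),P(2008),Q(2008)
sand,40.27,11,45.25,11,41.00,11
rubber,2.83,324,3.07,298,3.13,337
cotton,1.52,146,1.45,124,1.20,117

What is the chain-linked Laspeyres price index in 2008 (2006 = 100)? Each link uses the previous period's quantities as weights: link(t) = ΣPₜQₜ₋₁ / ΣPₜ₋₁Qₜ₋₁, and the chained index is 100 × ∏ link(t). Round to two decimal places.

103.68

Link 2006→2007:
ΣP(2007)Q(2006) = 45.25×11 + 3.07×324 + 1.45×146 = 497.75 + 994.68 + 211.7 = 1704.13
ΣP(2006)Q(2006) = 40.27×11 + 2.83×324 + 1.52×146 = 442.97 + 916.92 + 221.92 = 1581.81
link = 1704.13/1581.81 = 1.077329
Link 2007→2008:
ΣP(2008)Q(2007) = 41.00×11 + 3.13×298 + 1.20×124 = 451 + 932.74 + 148.8 = 1532.54
ΣP(2007)Q(2007) = 45.25×11 + 3.07×298 + 1.45×124 = 497.75 + 914.86 + 179.8 = 1592.41
link = 1532.54/1592.41 = 0.962403
Chained index = 100 × 1.077329 × 0.962403 = 103.6825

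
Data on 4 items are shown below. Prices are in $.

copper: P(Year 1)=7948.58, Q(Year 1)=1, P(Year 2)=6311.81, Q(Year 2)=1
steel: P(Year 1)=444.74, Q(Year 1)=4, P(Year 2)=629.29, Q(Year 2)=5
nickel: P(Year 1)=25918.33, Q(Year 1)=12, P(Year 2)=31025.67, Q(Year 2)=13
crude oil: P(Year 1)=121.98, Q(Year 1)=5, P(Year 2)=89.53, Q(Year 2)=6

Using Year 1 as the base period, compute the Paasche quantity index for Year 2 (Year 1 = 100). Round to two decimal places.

108.32

Paasche quantity index uses current-period prices as weights.
ΣP(Year 2)·Q(Year 2) = 6311.81×1 + 629.29×5 + 31025.67×13 + 89.53×6 = 6311.81 + 3146.45 + 403333.71 + 537.18 = 413329.15
ΣP(Year 2)·Q(Year 1) = 6311.81×1 + 629.29×4 + 31025.67×12 + 89.53×5 = 6311.81 + 2517.16 + 372308.04 + 447.65 = 381584.66
Index = 413329.15 / 381584.66 × 100 = 108.3191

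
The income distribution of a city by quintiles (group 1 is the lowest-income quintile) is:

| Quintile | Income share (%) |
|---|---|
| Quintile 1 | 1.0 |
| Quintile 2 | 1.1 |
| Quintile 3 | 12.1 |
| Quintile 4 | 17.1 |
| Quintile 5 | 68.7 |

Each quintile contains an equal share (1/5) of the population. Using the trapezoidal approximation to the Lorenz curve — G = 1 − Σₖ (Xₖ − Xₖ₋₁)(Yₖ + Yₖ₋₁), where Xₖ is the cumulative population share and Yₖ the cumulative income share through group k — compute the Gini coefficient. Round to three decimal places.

0.606

Cumulative income shares Yₖ: 0.0100, 0.0210, 0.1420, 0.3130, 1.0000
Σ (Xₖ−Xₖ₋₁)(Yₖ+Yₖ₋₁) = (1/5)(0.0100+0.0000) + (1/5)(0.0210+0.0100) + (1/5)(0.1420+0.0210) + (1/5)(0.3130+0.1420) + (1/5)(1.0000+0.3130)
  = 0.0020 + 0.0062 + 0.0326 + 0.0910 + 0.2626 = 0.3944
G = 1 − 0.3944 = 0.6056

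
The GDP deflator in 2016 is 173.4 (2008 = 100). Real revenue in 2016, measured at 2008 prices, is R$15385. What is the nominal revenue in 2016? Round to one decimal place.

Nominal = Real × (Index/100) = 15385 × (173.4/100)
        = 15385 × 1.734 = 26677.5900

26677.6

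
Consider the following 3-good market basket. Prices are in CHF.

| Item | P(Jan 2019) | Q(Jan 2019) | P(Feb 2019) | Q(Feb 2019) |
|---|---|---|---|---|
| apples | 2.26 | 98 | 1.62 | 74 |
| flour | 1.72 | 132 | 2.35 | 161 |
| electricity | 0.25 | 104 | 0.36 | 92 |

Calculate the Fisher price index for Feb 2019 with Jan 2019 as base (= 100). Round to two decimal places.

Laspeyres component (base-period weights):
ΣP(Feb 2019)Q(Jan 2019) = 1.62×98 + 2.35×132 + 0.36×104 = 158.76 + 310.2 + 37.44 = 506.4
ΣP(Jan 2019)Q(Jan 2019) = 2.26×98 + 1.72×132 + 0.25×104 = 221.48 + 227.04 + 26 = 474.52
L = 506.4 / 474.52 × 100 = 106.7184
Paasche component (current-period weights):
ΣP(Feb 2019)Q(Feb 2019) = 1.62×74 + 2.35×161 + 0.36×92 = 119.88 + 378.35 + 33.12 = 531.35
ΣP(Jan 2019)Q(Feb 2019) = 2.26×74 + 1.72×161 + 0.25×92 = 167.24 + 276.92 + 23 = 467.16
P = 531.35 / 467.16 × 100 = 113.7405
Fisher = √(L × P) = √(106.7184 × 113.7405) = 110.1735

110.17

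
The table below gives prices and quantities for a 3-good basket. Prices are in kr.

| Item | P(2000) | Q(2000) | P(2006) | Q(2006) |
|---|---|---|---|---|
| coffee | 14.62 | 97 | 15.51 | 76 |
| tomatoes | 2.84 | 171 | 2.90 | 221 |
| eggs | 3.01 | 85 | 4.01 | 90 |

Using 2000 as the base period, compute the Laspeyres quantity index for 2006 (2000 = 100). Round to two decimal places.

93.06

Laspeyres quantity index uses base-period prices as weights.
ΣP(2000)·Q(2006) = 14.62×76 + 2.84×221 + 3.01×90 = 1111.12 + 627.64 + 270.9 = 2009.66
ΣP(2000)·Q(2000) = 14.62×97 + 2.84×171 + 3.01×85 = 1418.14 + 485.64 + 255.85 = 2159.63
Index = 2009.66 / 2159.63 × 100 = 93.0558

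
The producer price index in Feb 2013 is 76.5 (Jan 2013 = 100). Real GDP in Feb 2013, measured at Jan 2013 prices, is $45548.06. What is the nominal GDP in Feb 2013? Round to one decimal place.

Nominal = Real × (Index/100) = 45548.06 × (76.5/100)
        = 45548.06 × 0.765 = 34844.2659

34844.3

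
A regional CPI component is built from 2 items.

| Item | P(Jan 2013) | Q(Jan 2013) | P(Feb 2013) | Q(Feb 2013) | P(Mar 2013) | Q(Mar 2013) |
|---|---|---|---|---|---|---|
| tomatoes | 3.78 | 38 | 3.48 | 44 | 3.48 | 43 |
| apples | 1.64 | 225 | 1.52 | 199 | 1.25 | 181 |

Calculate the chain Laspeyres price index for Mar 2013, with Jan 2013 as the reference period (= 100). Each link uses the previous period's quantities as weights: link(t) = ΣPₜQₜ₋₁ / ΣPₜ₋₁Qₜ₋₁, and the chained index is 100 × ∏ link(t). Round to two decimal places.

81.60

Link Jan 2013→Feb 2013:
ΣP(Feb 2013)Q(Jan 2013) = 3.48×38 + 1.52×225 = 132.24 + 342 = 474.24
ΣP(Jan 2013)Q(Jan 2013) = 3.78×38 + 1.64×225 = 143.64 + 369 = 512.64
link = 474.24/512.64 = 0.925094
Link Feb 2013→Mar 2013:
ΣP(Mar 2013)Q(Feb 2013) = 3.48×44 + 1.25×199 = 153.12 + 248.75 = 401.87
ΣP(Feb 2013)Q(Feb 2013) = 3.48×44 + 1.52×199 = 153.12 + 302.48 = 455.6
link = 401.87/455.6 = 0.882068
Chained index = 100 × 0.925094 × 0.882068 = 81.5995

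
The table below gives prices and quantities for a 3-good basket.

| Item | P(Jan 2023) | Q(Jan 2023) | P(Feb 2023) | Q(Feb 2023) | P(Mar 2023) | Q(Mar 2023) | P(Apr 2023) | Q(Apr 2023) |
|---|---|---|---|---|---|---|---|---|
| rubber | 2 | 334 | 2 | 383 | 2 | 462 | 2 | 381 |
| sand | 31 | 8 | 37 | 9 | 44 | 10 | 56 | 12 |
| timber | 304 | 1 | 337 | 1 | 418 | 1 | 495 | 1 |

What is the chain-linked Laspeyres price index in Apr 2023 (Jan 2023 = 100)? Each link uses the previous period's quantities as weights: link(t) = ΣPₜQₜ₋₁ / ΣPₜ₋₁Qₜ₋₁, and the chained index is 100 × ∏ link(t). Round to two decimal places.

130.30

Link Jan 2023→Feb 2023:
ΣP(Feb 2023)Q(Jan 2023) = 2×334 + 37×8 + 337×1 = 668 + 296 + 337 = 1301
ΣP(Jan 2023)Q(Jan 2023) = 2×334 + 31×8 + 304×1 = 668 + 248 + 304 = 1220
link = 1301/1220 = 1.066393
Link Feb 2023→Mar 2023:
ΣP(Mar 2023)Q(Feb 2023) = 2×383 + 44×9 + 418×1 = 766 + 396 + 418 = 1580
ΣP(Feb 2023)Q(Feb 2023) = 2×383 + 37×9 + 337×1 = 766 + 333 + 337 = 1436
link = 1580/1436 = 1.100279
Link Mar 2023→Apr 2023:
ΣP(Apr 2023)Q(Mar 2023) = 2×462 + 56×10 + 495×1 = 924 + 560 + 495 = 1979
ΣP(Mar 2023)Q(Mar 2023) = 2×462 + 44×10 + 418×1 = 924 + 440 + 418 = 1782
link = 1979/1782 = 1.110550
Chained index = 100 × 1.066393 × 1.100279 × 1.110550 = 130.3041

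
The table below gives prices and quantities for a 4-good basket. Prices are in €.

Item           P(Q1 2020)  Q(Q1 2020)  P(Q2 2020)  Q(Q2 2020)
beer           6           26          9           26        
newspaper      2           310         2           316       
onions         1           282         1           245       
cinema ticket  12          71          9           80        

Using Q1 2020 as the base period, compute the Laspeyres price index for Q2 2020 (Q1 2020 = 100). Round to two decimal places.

Laspeyres price index uses base-period quantities as weights.
ΣP(Q2 2020)·Q(Q1 2020) = 9×26 + 2×310 + 1×282 + 9×71 = 234 + 620 + 282 + 639 = 1775
ΣP(Q1 2020)·Q(Q1 2020) = 6×26 + 2×310 + 1×282 + 12×71 = 156 + 620 + 282 + 852 = 1910
Index = 1775 / 1910 × 100 = 92.9319

92.93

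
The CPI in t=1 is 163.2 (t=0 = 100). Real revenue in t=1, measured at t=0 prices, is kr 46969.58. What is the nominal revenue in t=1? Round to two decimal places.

Nominal = Real × (Index/100) = 46969.58 × (163.2/100)
        = 46969.58 × 1.632 = 76654.3546

76654.35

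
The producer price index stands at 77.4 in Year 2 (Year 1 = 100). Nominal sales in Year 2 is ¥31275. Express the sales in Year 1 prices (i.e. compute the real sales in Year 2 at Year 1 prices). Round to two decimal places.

Real = Nominal ÷ (Index/100) = 31275 ÷ (77.4/100)
     = 31275 ÷ 0.774 = 40406.9767

40406.98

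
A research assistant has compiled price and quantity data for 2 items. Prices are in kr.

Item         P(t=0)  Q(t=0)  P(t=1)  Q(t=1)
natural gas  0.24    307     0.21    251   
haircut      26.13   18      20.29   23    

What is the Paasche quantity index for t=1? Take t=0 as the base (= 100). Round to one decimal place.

120.9

Paasche quantity index uses current-period prices as weights.
ΣP(t=1)·Q(t=1) = 0.21×251 + 20.29×23 = 52.71 + 466.67 = 519.38
ΣP(t=1)·Q(t=0) = 0.21×307 + 20.29×18 = 64.47 + 365.22 = 429.69
Index = 519.38 / 429.69 × 100 = 120.8732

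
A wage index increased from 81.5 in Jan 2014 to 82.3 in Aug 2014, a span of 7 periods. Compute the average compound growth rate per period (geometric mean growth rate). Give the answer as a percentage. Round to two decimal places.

Growth factor = (82.3/81.5)^(1/7) = (1.009816)^(1/7) = 1.001396
Growth rate = 1.001396 − 1 = 0.001396 = 0.1396%

0.14%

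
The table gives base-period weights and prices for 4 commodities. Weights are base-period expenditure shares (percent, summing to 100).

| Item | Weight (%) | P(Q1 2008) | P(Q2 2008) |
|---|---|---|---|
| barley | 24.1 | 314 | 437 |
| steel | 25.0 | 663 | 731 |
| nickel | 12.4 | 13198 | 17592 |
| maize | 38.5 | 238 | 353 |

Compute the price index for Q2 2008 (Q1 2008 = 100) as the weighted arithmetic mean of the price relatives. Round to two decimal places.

barley: 24.1 × (437/314) = 24.1 × 1.391720 = 33.5404
steel: 25.0 × (731/663) = 25.0 × 1.102564 = 27.5641
nickel: 12.4 × (17592/13198) = 12.4 × 1.332929 = 16.5283
maize: 38.5 × (353/238) = 38.5 × 1.483193 = 57.1029
Index = Σ wᵢ·(p₁ᵢ/p₀ᵢ) = 33.5404 + 27.5641 + 16.5283 + 57.1029 = 134.7358

134.74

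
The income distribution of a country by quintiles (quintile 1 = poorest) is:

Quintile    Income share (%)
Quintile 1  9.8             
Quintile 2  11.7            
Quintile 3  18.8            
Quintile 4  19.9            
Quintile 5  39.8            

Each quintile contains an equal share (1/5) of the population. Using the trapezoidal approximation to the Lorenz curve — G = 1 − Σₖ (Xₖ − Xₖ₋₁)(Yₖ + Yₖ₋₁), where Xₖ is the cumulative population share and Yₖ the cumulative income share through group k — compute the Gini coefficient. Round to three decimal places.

0.273

Cumulative income shares Yₖ: 0.0980, 0.2150, 0.4030, 0.6020, 1.0000
Σ (Xₖ−Xₖ₋₁)(Yₖ+Yₖ₋₁) = (1/5)(0.0980+0.0000) + (1/5)(0.2150+0.0980) + (1/5)(0.4030+0.2150) + (1/5)(0.6020+0.4030) + (1/5)(1.0000+0.6020)
  = 0.0196 + 0.0626 + 0.1236 + 0.2010 + 0.3204 = 0.7272
G = 1 − 0.7272 = 0.2728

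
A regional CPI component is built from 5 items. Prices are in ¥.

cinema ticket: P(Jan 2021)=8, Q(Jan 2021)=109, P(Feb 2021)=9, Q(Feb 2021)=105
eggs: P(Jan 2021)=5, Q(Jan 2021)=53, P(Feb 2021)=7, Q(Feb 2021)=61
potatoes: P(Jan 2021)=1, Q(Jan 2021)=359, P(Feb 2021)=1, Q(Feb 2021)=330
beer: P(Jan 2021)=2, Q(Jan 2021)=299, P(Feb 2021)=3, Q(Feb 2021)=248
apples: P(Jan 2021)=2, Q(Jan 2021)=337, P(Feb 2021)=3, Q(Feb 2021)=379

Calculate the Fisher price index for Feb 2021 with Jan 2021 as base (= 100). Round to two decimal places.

131.02

Laspeyres component (base-period weights):
ΣP(Feb 2021)Q(Jan 2021) = 9×109 + 7×53 + 1×359 + 3×299 + 3×337 = 981 + 371 + 359 + 897 + 1011 = 3619
ΣP(Jan 2021)Q(Jan 2021) = 8×109 + 5×53 + 1×359 + 2×299 + 2×337 = 872 + 265 + 359 + 598 + 674 = 2768
L = 3619 / 2768 × 100 = 130.7442
Paasche component (current-period weights):
ΣP(Feb 2021)Q(Feb 2021) = 9×105 + 7×61 + 1×330 + 3×248 + 3×379 = 945 + 427 + 330 + 744 + 1137 = 3583
ΣP(Jan 2021)Q(Feb 2021) = 8×105 + 5×61 + 1×330 + 2×248 + 2×379 = 840 + 305 + 330 + 496 + 758 = 2729
P = 3583 / 2729 × 100 = 131.2935
Fisher = √(L × P) = √(130.7442 × 131.2935) = 131.0186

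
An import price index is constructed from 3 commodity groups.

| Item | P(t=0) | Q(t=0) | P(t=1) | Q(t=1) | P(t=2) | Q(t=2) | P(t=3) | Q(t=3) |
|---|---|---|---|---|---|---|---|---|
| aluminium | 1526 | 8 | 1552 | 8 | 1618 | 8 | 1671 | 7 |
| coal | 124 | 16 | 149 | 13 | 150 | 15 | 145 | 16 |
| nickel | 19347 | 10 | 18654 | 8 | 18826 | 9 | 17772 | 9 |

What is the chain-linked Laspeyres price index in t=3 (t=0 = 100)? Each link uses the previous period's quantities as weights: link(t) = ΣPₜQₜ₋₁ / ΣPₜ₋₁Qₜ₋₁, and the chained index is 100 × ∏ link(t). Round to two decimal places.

Link t=0→t=1:
ΣP(t=1)Q(t=0) = 1552×8 + 149×16 + 18654×10 = 12416 + 2384 + 186540 = 201340
ΣP(t=0)Q(t=0) = 1526×8 + 124×16 + 19347×10 = 12208 + 1984 + 193470 = 207662
link = 201340/207662 = 0.969556
Link t=1→t=2:
ΣP(t=2)Q(t=1) = 1618×8 + 150×13 + 18826×8 = 12944 + 1950 + 150608 = 165502
ΣP(t=1)Q(t=1) = 1552×8 + 149×13 + 18654×8 = 12416 + 1937 + 149232 = 163585
link = 165502/163585 = 1.011719
Link t=2→t=3:
ΣP(t=3)Q(t=2) = 1671×8 + 145×15 + 17772×9 = 13368 + 2175 + 159948 = 175491
ΣP(t=2)Q(t=2) = 1618×8 + 150×15 + 18826×9 = 12944 + 2250 + 169434 = 184628
link = 175491/184628 = 0.950511
Chained index = 100 × 0.969556 × 1.011719 × 0.950511 = 93.2374

93.24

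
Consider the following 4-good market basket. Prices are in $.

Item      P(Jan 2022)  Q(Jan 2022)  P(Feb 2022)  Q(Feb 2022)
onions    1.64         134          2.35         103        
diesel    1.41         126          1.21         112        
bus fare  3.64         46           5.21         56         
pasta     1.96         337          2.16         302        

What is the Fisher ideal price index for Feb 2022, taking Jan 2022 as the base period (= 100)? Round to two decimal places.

Laspeyres component (base-period weights):
ΣP(Feb 2022)Q(Jan 2022) = 2.35×134 + 1.21×126 + 5.21×46 + 2.16×337 = 314.9 + 152.46 + 239.66 + 727.92 = 1434.94
ΣP(Jan 2022)Q(Jan 2022) = 1.64×134 + 1.41×126 + 3.64×46 + 1.96×337 = 219.76 + 177.66 + 167.44 + 660.52 = 1225.38
L = 1434.94 / 1225.38 × 100 = 117.1016
Paasche component (current-period weights):
ΣP(Feb 2022)Q(Feb 2022) = 2.35×103 + 1.21×112 + 5.21×56 + 2.16×302 = 242.05 + 135.52 + 291.76 + 652.32 = 1321.65
ΣP(Jan 2022)Q(Feb 2022) = 1.64×103 + 1.41×112 + 3.64×56 + 1.96×302 = 168.92 + 157.92 + 203.84 + 591.92 = 1122.6
P = 1321.65 / 1122.6 × 100 = 117.7312
Fisher = √(L × P) = √(117.1016 × 117.7312) = 117.4160

117.42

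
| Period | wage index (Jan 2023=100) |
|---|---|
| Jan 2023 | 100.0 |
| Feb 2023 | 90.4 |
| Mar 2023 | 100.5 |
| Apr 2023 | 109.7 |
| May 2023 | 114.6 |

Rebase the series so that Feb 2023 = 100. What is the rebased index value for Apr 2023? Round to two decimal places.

121.35

Rebased(Apr 2023) = 109.7 / 90.4 × 100 = 121.3496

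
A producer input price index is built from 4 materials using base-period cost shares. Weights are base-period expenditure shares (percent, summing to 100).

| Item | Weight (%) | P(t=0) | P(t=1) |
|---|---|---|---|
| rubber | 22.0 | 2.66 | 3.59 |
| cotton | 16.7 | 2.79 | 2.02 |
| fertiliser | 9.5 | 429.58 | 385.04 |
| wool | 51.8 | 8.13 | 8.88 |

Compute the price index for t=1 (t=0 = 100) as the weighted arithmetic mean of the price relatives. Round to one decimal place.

rubber: 22.0 × (3.59/2.66) = 22.0 × 1.349624 = 29.6917
cotton: 16.7 × (2.02/2.79) = 16.7 × 0.724014 = 12.0910
fertiliser: 9.5 × (385.04/429.58) = 9.5 × 0.896317 = 8.5150
wool: 51.8 × (8.88/8.13) = 51.8 × 1.092251 = 56.5786
Index = Σ wᵢ·(p₁ᵢ/p₀ᵢ) = 29.6917 + 12.0910 + 8.5150 + 56.5786 = 106.8764

106.9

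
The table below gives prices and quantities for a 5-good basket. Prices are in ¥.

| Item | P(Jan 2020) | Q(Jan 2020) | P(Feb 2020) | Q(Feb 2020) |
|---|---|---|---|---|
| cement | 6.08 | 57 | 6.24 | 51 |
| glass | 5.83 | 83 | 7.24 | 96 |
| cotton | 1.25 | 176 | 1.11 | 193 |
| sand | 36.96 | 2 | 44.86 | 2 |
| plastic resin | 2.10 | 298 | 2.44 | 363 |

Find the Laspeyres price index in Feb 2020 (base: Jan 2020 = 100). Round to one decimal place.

112.5

Laspeyres price index uses base-period quantities as weights.
ΣP(Feb 2020)·Q(Jan 2020) = 6.24×57 + 7.24×83 + 1.11×176 + 44.86×2 + 2.44×298 = 355.68 + 600.92 + 195.36 + 89.72 + 727.12 = 1968.8
ΣP(Jan 2020)·Q(Jan 2020) = 6.08×57 + 5.83×83 + 1.25×176 + 36.96×2 + 2.10×298 = 346.56 + 483.89 + 220 + 73.92 + 625.8 = 1750.17
Index = 1968.8 / 1750.17 × 100 = 112.4919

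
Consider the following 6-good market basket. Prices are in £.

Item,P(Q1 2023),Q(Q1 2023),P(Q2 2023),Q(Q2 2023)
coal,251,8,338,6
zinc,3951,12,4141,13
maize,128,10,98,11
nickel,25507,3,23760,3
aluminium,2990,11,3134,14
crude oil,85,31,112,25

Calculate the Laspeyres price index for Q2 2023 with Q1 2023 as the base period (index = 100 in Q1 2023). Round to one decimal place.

99.9

Laspeyres price index uses base-period quantities as weights.
ΣP(Q2 2023)·Q(Q1 2023) = 338×8 + 4141×12 + 98×10 + 23760×3 + 3134×11 + 112×31 = 2704 + 49692 + 980 + 71280 + 34474 + 3472 = 162602
ΣP(Q1 2023)·Q(Q1 2023) = 251×8 + 3951×12 + 128×10 + 25507×3 + 2990×11 + 85×31 = 2008 + 47412 + 1280 + 76521 + 32890 + 2635 = 162746
Index = 162602 / 162746 × 100 = 99.9115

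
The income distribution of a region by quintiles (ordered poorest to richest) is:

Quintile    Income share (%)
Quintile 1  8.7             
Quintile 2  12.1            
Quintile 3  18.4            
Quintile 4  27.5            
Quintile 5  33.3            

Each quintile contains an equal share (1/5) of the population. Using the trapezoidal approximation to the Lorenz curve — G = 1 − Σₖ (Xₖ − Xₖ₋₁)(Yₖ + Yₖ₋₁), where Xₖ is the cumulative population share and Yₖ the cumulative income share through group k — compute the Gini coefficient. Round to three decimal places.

Cumulative income shares Yₖ: 0.0870, 0.2080, 0.3920, 0.6670, 1.0000
Σ (Xₖ−Xₖ₋₁)(Yₖ+Yₖ₋₁) = (1/5)(0.0870+0.0000) + (1/5)(0.2080+0.0870) + (1/5)(0.3920+0.2080) + (1/5)(0.6670+0.3920) + (1/5)(1.0000+0.6670)
  = 0.0174 + 0.0590 + 0.1200 + 0.2118 + 0.3334 = 0.7416
G = 1 − 0.7416 = 0.2584

0.258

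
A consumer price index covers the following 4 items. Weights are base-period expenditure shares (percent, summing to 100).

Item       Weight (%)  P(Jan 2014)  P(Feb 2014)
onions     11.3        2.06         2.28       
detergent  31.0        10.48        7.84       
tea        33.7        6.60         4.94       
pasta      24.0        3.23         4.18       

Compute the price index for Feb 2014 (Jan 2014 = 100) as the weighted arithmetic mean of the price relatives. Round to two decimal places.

onions: 11.3 × (2.28/2.06) = 11.3 × 1.106796 = 12.5068
detergent: 31.0 × (7.84/10.48) = 31.0 × 0.748092 = 23.1908
tea: 33.7 × (4.94/6.60) = 33.7 × 0.748485 = 25.2239
pasta: 24.0 × (4.18/3.23) = 24.0 × 1.294118 = 31.0588
Index = Σ wᵢ·(p₁ᵢ/p₀ᵢ) = 12.5068 + 23.1908 + 25.2239 + 31.0588 = 91.9804

91.98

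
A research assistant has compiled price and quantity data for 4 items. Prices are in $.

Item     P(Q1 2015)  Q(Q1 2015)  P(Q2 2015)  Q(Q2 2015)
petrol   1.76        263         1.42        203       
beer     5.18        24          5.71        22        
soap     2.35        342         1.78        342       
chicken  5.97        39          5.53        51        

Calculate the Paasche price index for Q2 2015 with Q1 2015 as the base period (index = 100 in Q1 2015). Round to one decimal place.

Paasche price index uses current-period quantities as weights.
ΣP(Q2 2015)·Q(Q2 2015) = 1.42×203 + 5.71×22 + 1.78×342 + 5.53×51 = 288.26 + 125.62 + 608.76 + 282.03 = 1304.67
ΣP(Q1 2015)·Q(Q2 2015) = 1.76×203 + 5.18×22 + 2.35×342 + 5.97×51 = 357.28 + 113.96 + 803.7 + 304.47 = 1579.41
Index = 1304.67 / 1579.41 × 100 = 82.6049

82.6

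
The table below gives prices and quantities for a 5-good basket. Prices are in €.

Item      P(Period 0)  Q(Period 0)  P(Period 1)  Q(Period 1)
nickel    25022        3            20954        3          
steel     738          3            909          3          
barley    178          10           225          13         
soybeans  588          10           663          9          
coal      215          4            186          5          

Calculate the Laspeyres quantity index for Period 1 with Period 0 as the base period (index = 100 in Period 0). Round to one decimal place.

Laspeyres quantity index uses base-period prices as weights.
ΣP(Period 0)·Q(Period 1) = 25022×3 + 738×3 + 178×13 + 588×9 + 215×5 = 75066 + 2214 + 2314 + 5292 + 1075 = 85961
ΣP(Period 0)·Q(Period 0) = 25022×3 + 738×3 + 178×10 + 588×10 + 215×4 = 75066 + 2214 + 1780 + 5880 + 860 = 85800
Index = 85961 / 85800 × 100 = 100.1876

100.2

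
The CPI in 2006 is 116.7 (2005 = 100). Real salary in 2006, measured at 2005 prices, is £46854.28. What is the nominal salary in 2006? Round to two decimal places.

Nominal = Real × (Index/100) = 46854.28 × (116.7/100)
        = 46854.28 × 1.167 = 54678.9448

54678.94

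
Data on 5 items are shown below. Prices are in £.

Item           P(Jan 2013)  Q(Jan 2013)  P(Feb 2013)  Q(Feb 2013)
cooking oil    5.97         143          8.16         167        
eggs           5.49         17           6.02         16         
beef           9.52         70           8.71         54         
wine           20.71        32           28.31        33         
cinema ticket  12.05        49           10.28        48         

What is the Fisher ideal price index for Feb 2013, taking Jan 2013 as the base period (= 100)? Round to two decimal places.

Laspeyres component (base-period weights):
ΣP(Feb 2013)Q(Jan 2013) = 8.16×143 + 6.02×17 + 8.71×70 + 28.31×32 + 10.28×49 = 1166.88 + 102.34 + 609.7 + 905.92 + 503.72 = 3288.56
ΣP(Jan 2013)Q(Jan 2013) = 5.97×143 + 5.49×17 + 9.52×70 + 20.71×32 + 12.05×49 = 853.71 + 93.33 + 666.4 + 662.72 + 590.45 = 2866.61
L = 3288.56 / 2866.61 × 100 = 114.7195
Paasche component (current-period weights):
ΣP(Feb 2013)Q(Feb 2013) = 8.16×167 + 6.02×16 + 8.71×54 + 28.31×33 + 10.28×48 = 1362.72 + 96.32 + 470.34 + 934.23 + 493.44 = 3357.05
ΣP(Jan 2013)Q(Feb 2013) = 5.97×167 + 5.49×16 + 9.52×54 + 20.71×33 + 12.05×48 = 996.99 + 87.84 + 514.08 + 683.43 + 578.4 = 2860.74
P = 3357.05 / 2860.74 × 100 = 117.3490
Fisher = √(L × P) = √(114.7195 × 117.3490) = 116.0268

116.03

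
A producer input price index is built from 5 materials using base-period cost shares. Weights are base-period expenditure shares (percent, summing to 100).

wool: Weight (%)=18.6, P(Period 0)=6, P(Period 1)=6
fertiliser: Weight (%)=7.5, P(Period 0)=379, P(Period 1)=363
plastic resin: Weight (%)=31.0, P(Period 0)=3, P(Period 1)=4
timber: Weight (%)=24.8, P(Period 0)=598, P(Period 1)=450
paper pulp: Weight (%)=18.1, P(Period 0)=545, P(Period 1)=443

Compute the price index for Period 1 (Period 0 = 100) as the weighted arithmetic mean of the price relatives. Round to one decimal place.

wool: 18.6 × (6/6) = 18.6 × 1.000000 = 18.6000
fertiliser: 7.5 × (363/379) = 7.5 × 0.957784 = 7.1834
plastic resin: 31.0 × (4/3) = 31.0 × 1.333333 = 41.3333
timber: 24.8 × (450/598) = 24.8 × 0.752508 = 18.6622
paper pulp: 18.1 × (443/545) = 18.1 × 0.812844 = 14.7125
Index = Σ wᵢ·(p₁ᵢ/p₀ᵢ) = 18.6000 + 7.1834 + 41.3333 + 18.6622 + 14.7125 = 100.4914

100.5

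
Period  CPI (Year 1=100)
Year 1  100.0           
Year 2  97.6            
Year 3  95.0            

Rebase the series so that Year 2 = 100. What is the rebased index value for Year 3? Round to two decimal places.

97.34

Rebased(Year 3) = 95.0 / 97.6 × 100 = 97.3361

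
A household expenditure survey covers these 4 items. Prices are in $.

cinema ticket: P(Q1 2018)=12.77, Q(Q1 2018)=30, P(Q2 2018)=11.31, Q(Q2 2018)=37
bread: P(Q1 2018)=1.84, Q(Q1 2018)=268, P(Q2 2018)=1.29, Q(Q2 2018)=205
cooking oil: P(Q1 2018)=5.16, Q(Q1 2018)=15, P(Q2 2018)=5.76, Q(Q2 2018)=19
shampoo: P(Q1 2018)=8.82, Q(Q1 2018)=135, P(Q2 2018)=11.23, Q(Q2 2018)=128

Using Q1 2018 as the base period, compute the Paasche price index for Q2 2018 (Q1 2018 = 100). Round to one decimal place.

Paasche price index uses current-period quantities as weights.
ΣP(Q2 2018)·Q(Q2 2018) = 11.31×37 + 1.29×205 + 5.76×19 + 11.23×128 = 418.47 + 264.45 + 109.44 + 1437.44 = 2229.8
ΣP(Q1 2018)·Q(Q2 2018) = 12.77×37 + 1.84×205 + 5.16×19 + 8.82×128 = 472.49 + 377.2 + 98.04 + 1128.96 = 2076.69
Index = 2229.8 / 2076.69 × 100 = 107.3728

107.4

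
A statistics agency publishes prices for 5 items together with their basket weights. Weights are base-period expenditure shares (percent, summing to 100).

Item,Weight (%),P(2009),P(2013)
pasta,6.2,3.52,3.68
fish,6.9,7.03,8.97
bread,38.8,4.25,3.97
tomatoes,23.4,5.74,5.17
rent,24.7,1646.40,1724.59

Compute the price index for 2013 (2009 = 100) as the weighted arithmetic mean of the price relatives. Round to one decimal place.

98.5

pasta: 6.2 × (3.68/3.52) = 6.2 × 1.045455 = 6.4818
fish: 6.9 × (8.97/7.03) = 6.9 × 1.275960 = 8.8041
bread: 38.8 × (3.97/4.25) = 38.8 × 0.934118 = 36.2438
tomatoes: 23.4 × (5.17/5.74) = 23.4 × 0.900697 = 21.0763
rent: 24.7 × (1724.59/1646.40) = 24.7 × 1.047491 = 25.8730
Index = Σ wᵢ·(p₁ᵢ/p₀ᵢ) = 6.4818 + 8.8041 + 36.2438 + 21.0763 + 25.8730 = 98.4791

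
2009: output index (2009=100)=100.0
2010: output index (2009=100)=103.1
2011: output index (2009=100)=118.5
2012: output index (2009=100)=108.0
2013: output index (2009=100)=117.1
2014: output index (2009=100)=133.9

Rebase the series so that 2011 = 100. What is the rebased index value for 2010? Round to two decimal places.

87.00

Rebased(2010) = 103.1 / 118.5 × 100 = 87.0042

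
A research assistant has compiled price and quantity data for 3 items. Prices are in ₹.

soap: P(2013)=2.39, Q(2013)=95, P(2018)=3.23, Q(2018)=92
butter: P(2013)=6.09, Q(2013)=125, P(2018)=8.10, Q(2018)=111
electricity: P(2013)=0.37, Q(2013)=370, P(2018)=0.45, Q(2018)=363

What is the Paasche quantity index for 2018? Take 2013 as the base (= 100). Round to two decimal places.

91.50

Paasche quantity index uses current-period prices as weights.
ΣP(2018)·Q(2018) = 3.23×92 + 8.10×111 + 0.45×363 = 297.16 + 899.1 + 163.35 = 1359.61
ΣP(2018)·Q(2013) = 3.23×95 + 8.10×125 + 0.45×370 = 306.85 + 1012.5 + 166.5 = 1485.85
Index = 1359.61 / 1485.85 × 100 = 91.5039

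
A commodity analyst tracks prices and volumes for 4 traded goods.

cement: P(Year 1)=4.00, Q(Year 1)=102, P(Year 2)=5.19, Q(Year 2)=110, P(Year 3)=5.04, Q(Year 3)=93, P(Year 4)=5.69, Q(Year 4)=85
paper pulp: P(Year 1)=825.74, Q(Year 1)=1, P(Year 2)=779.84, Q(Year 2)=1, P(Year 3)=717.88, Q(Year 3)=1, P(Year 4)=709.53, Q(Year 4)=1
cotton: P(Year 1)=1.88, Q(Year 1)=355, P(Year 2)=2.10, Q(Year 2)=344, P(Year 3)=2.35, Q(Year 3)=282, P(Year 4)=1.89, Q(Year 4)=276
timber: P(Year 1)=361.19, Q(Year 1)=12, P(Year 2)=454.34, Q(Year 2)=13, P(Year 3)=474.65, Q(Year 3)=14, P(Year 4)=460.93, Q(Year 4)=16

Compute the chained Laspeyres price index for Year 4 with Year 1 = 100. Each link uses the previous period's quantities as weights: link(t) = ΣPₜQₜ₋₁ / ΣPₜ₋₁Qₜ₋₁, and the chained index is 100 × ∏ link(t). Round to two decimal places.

120.53

Link Year 1→Year 2:
ΣP(Year 2)Q(Year 1) = 5.19×102 + 779.84×1 + 2.10×355 + 454.34×12 = 529.38 + 779.84 + 745.5 + 5452.08 = 7506.8
ΣP(Year 1)Q(Year 1) = 4.00×102 + 825.74×1 + 1.88×355 + 361.19×12 = 408 + 825.74 + 667.4 + 4334.28 = 6235.42
link = 7506.8/6235.42 = 1.203896
Link Year 2→Year 3:
ΣP(Year 3)Q(Year 2) = 5.04×110 + 717.88×1 + 2.35×344 + 474.65×13 = 554.4 + 717.88 + 808.4 + 6170.45 = 8251.13
ΣP(Year 2)Q(Year 2) = 5.19×110 + 779.84×1 + 2.10×344 + 454.34×13 = 570.9 + 779.84 + 722.4 + 5906.42 = 7979.56
link = 8251.13/7979.56 = 1.034033
Link Year 3→Year 4:
ΣP(Year 4)Q(Year 3) = 5.69×93 + 709.53×1 + 1.89×282 + 460.93×14 = 529.17 + 709.53 + 532.98 + 6453.02 = 8224.7
ΣP(Year 3)Q(Year 3) = 5.04×93 + 717.88×1 + 2.35×282 + 474.65×14 = 468.72 + 717.88 + 662.7 + 6645.1 = 8494.4
link = 8224.7/8494.4 = 0.968250
Chained index = 100 × 1.203896 × 1.034033 × 0.968250 = 120.5344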